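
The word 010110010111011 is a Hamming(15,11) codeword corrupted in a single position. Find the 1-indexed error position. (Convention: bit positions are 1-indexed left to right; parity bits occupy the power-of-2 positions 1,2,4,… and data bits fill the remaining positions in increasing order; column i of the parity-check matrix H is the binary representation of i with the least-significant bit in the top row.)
Syndrome s = H · r^T (mod 2), r = 010110010111011:
  s[0] = (101010101010101)·(010110010111011) mod 2 = 0+0+0+0+1+0+0+0+0+0+1+0+0+0+1 mod 2 = 1
  s[1] = (011001100110011)·(010110010111011) mod 2 = 0+1+0+0+0+0+0+0+0+1+1+0+0+1+1 mod 2 = 1
  s[2] = (000111100001111)·(010110010111011) mod 2 = 0+0+0+1+1+0+0+0+0+0+0+1+0+1+1 mod 2 = 1
  s[3] = (000000011111111)·(010110010111011) mod 2 = 0+0+0+0+0+0+0+1+0+1+1+1+0+1+1 mod 2 = 0
Syndrome = 1110
Column i of H is the binary representation of i, so the syndrome is the binary index of the flipped bit.
Read s = 1110 with s[0] as LSB: 1·2^0 + 1·2^1 + 1·2^2 + 0·2^3 = 7.
Error is at bit position 7.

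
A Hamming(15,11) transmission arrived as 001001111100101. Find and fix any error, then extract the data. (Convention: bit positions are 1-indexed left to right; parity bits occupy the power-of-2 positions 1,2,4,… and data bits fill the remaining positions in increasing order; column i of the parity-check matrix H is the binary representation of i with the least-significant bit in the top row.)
Syndrome s = H · r^T (mod 2), r = 001001111100101:
  s[0] = (101010101010101)·(001001111100101) mod 2 = 0+0+1+0+0+0+1+0+1+0+0+0+1+0+1 mod 2 = 1
  s[1] = (011001100110011)·(001001111100101) mod 2 = 0+0+1+0+0+1+1+0+0+1+0+0+0+0+1 mod 2 = 1
  s[2] = (000111100001111)·(001001111100101) mod 2 = 0+0+0+0+0+1+1+0+0+0+0+0+1+0+1 mod 2 = 0
  s[3] = (000000011111111)·(001001111100101) mod 2 = 0+0+0+0+0+0+0+1+1+1+0+0+1+0+1 mod 2 = 1
Syndrome = 1101
Column 11 of H equals this syndrome → error at bit 11 (1-indexed).
Flip bit 11: 001001111100101 → 001001111110101
Extract data bits at positions {3,5,6,7,9,10,11,12,13,14,15}: 10111110101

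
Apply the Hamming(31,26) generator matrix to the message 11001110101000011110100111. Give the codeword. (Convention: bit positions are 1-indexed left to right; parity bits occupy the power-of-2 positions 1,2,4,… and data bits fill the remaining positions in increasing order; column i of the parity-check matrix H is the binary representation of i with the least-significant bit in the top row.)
Codeword c = d · G (mod 2), d = 11001110101000011110100111:
  c[0] = d·G[:,0] = (11001110101000011110100111)·(11011010101101010101010101) mod 2 = 1+1+0+0+1+0+1+0+1+0+1+0+0+0+0+1+0+1+0+0+0+0+0+1+0+1 mod 2 = 0
  c[1] = d·G[:,1] = (11001110101000011110100111)·(10110110011011001100110011) mod 2 = 1+0+0+0+0+1+1+0+0+0+1+0+0+0+0+0+1+1+0+0+1+0+0+0+1+1 mod 2 = 1
  c[2] = d·G[:,2] = (11001110101000011110100111)·(10000000000000000000000000) mod 2 = 1+0+0+0+0+0+0+0+0+0+0+0+0+0+0+0+0+0+0+0+0+0+0+0+0+0 mod 2 = 1
  c[3] = d·G[:,3] = (11001110101000011110100111)·(01110001111000111100001111) mod 2 = 0+1+0+0+0+0+0+0+1+0+1+0+0+0+0+1+1+1+0+0+0+0+0+1+1+1 mod 2 = 1
  c[4] = d·G[:,4] = (11001110101000011110100111)·(01000000000000000000000000) mod 2 = 0+1+0+0+0+0+0+0+0+0+0+0+0+0+0+0+0+0+0+0+0+0+0+0+0+0 mod 2 = 1
  c[5] = d·G[:,5] = (11001110101000011110100111)·(00100000000000000000000000) mod 2 = 0+0+0+0+0+0+0+0+0+0+0+0+0+0+0+0+0+0+0+0+0+0+0+0+0+0 mod 2 = 0
  c[6] = d·G[:,6] = (11001110101000011110100111)·(00010000000000000000000000) mod 2 = 0+0+0+0+0+0+0+0+0+0+0+0+0+0+0+0+0+0+0+0+0+0+0+0+0+0 mod 2 = 0
  c[7] = d·G[:,7] = (11001110101000011110100111)·(00001111111000000011111111) mod 2 = 0+0+0+0+1+1+1+0+1+0+1+0+0+0+0+0+0+0+1+0+1+0+0+1+1+1 mod 2 = 0
  c[8] = d·G[:,8] = (11001110101000011110100111)·(00001000000000000000000000) mod 2 = 0+0+0+0+1+0+0+0+0+0+0+0+0+0+0+0+0+0+0+0+0+0+0+0+0+0 mod 2 = 1
  c[9] = d·G[:,9] = (11001110101000011110100111)·(00000100000000000000000000) mod 2 = 0+0+0+0+0+1+0+0+0+0+0+0+0+0+0+0+0+0+0+0+0+0+0+0+0+0 mod 2 = 1
  c[10] = d·G[:,10] = (11001110101000011110100111)·(00000010000000000000000000) mod 2 = 0+0+0+0+0+0+1+0+0+0+0+0+0+0+0+0+0+0+0+0+0+0+0+0+0+0 mod 2 = 1
  c[11] = d·G[:,11] = (11001110101000011110100111)·(00000001000000000000000000) mod 2 = 0+0+0+0+0+0+0+0+0+0+0+0+0+0+0+0+0+0+0+0+0+0+0+0+0+0 mod 2 = 0
  c[12] = d·G[:,12] = (11001110101000011110100111)·(00000000100000000000000000) mod 2 = 0+0+0+0+0+0+0+0+1+0+0+0+0+0+0+0+0+0+0+0+0+0+0+0+0+0 mod 2 = 1
  c[13] = d·G[:,13] = (11001110101000011110100111)·(00000000010000000000000000) mod 2 = 0+0+0+0+0+0+0+0+0+0+0+0+0+0+0+0+0+0+0+0+0+0+0+0+0+0 mod 2 = 0
  c[14] = d·G[:,14] = (11001110101000011110100111)·(00000000001000000000000000) mod 2 = 0+0+0+0+0+0+0+0+0+0+1+0+0+0+0+0+0+0+0+0+0+0+0+0+0+0 mod 2 = 1
  c[15] = d·G[:,15] = (11001110101000011110100111)·(00000000000111111111111111) mod 2 = 0+0+0+0+0+0+0+0+0+0+0+0+0+0+0+1+1+1+1+0+1+0+0+1+1+1 mod 2 = 0
  c[16] = d·G[:,16] = (11001110101000011110100111)·(00000000000100000000000000) mod 2 = 0+0+0+0+0+0+0+0+0+0+0+0+0+0+0+0+0+0+0+0+0+0+0+0+0+0 mod 2 = 0
  c[17] = d·G[:,17] = (11001110101000011110100111)·(00000000000010000000000000) mod 2 = 0+0+0+0+0+0+0+0+0+0+0+0+0+0+0+0+0+0+0+0+0+0+0+0+0+0 mod 2 = 0
  c[18] = d·G[:,18] = (11001110101000011110100111)·(00000000000001000000000000) mod 2 = 0+0+0+0+0+0+0+0+0+0+0+0+0+0+0+0+0+0+0+0+0+0+0+0+0+0 mod 2 = 0
  c[19] = d·G[:,19] = (11001110101000011110100111)·(00000000000000100000000000) mod 2 = 0+0+0+0+0+0+0+0+0+0+0+0+0+0+0+0+0+0+0+0+0+0+0+0+0+0 mod 2 = 0
  c[20] = d·G[:,20] = (11001110101000011110100111)·(00000000000000010000000000) mod 2 = 0+0+0+0+0+0+0+0+0+0+0+0+0+0+0+1+0+0+0+0+0+0+0+0+0+0 mod 2 = 1
  c[21] = d·G[:,21] = (11001110101000011110100111)·(00000000000000001000000000) mod 2 = 0+0+0+0+0+0+0+0+0+0+0+0+0+0+0+0+1+0+0+0+0+0+0+0+0+0 mod 2 = 1
  c[22] = d·G[:,22] = (11001110101000011110100111)·(00000000000000000100000000) mod 2 = 0+0+0+0+0+0+0+0+0+0+0+0+0+0+0+0+0+1+0+0+0+0+0+0+0+0 mod 2 = 1
  c[23] = d·G[:,23] = (11001110101000011110100111)·(00000000000000000010000000) mod 2 = 0+0+0+0+0+0+0+0+0+0+0+0+0+0+0+0+0+0+1+0+0+0+0+0+0+0 mod 2 = 1
  c[24] = d·G[:,24] = (11001110101000011110100111)·(00000000000000000001000000) mod 2 = 0+0+0+0+0+0+0+0+0+0+0+0+0+0+0+0+0+0+0+0+0+0+0+0+0+0 mod 2 = 0
  c[25] = d·G[:,25] = (11001110101000011110100111)·(00000000000000000000100000) mod 2 = 0+0+0+0+0+0+0+0+0+0+0+0+0+0+0+0+0+0+0+0+1+0+0+0+0+0 mod 2 = 1
  c[26] = d·G[:,26] = (11001110101000011110100111)·(00000000000000000000010000) mod 2 = 0+0+0+0+0+0+0+0+0+0+0+0+0+0+0+0+0+0+0+0+0+0+0+0+0+0 mod 2 = 0
  c[27] = d·G[:,27] = (11001110101000011110100111)·(00000000000000000000001000) mod 2 = 0+0+0+0+0+0+0+0+0+0+0+0+0+0+0+0+0+0+0+0+0+0+0+0+0+0 mod 2 = 0
  c[28] = d·G[:,28] = (11001110101000011110100111)·(00000000000000000000000100) mod 2 = 0+0+0+0+0+0+0+0+0+0+0+0+0+0+0+0+0+0+0+0+0+0+0+1+0+0 mod 2 = 1
  c[29] = d·G[:,29] = (11001110101000011110100111)·(00000000000000000000000010) mod 2 = 0+0+0+0+0+0+0+0+0+0+0+0+0+0+0+0+0+0+0+0+0+0+0+0+1+0 mod 2 = 1
  c[30] = d·G[:,30] = (11001110101000011110100111)·(00000000000000000000000001) mod 2 = 0+0+0+0+0+0+0+0+0+0+0+0+0+0+0+0+0+0+0+0+0+0+0+0+0+1 mod 2 = 1
Codeword = 0111100011101010000011110100111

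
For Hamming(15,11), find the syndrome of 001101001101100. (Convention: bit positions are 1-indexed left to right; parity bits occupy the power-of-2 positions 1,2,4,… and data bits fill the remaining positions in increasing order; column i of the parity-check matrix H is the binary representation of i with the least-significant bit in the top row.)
Syndrome s = H · r^T (mod 2), r = 001101001101100:
  s[0] = (101010101010101)·(001101001101100) mod 2 = 0+0+1+0+0+0+0+0+1+0+0+0+1+0+0 mod 2 = 1
  s[1] = (011001100110011)·(001101001101100) mod 2 = 0+0+1+0+0+1+0+0+0+1+0+0+0+0+0 mod 2 = 1
  s[2] = (000111100001111)·(001101001101100) mod 2 = 0+0+0+1+0+1+0+0+0+0+0+1+1+0+0 mod 2 = 0
  s[3] = (000000011111111)·(001101001101100) mod 2 = 0+0+0+0+0+0+0+0+1+1+0+1+1+0+0 mod 2 = 0
Syndrome = 1100
Non-zero syndrome: error at position 3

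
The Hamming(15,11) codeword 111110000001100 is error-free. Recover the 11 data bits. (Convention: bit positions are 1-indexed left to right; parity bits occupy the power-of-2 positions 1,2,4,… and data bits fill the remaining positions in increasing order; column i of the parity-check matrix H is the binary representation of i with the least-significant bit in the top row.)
Parity bits occupy power-of-2 positions; data bits are at positions {3,5,6,7,9,10,11,12,13,14,15} (1-indexed).
Extract: c[3]=1 c[5]=1 c[6]=0 c[7]=0 c[9]=0 c[10]=0 c[11]=0 c[12]=1 c[13]=1 c[14]=0 c[15]=0
Data = 11000001100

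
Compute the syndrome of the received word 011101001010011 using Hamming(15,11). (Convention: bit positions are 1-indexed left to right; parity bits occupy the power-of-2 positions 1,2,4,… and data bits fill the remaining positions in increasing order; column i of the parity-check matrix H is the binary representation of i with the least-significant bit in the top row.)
Syndrome s = H · r^T (mod 2), r = 011101001010011:
  s[0] = (101010101010101)·(011101001010011) mod 2 = 0+0+1+0+0+0+0+0+1+0+1+0+0+0+1 mod 2 = 0
  s[1] = (011001100110011)·(011101001010011) mod 2 = 0+1+1+0+0+1+0+0+0+0+1+0+0+1+1 mod 2 = 0
  s[2] = (000111100001111)·(011101001010011) mod 2 = 0+0+0+1+0+1+0+0+0+0+0+0+0+1+1 mod 2 = 0
  s[3] = (000000011111111)·(011101001010011) mod 2 = 0+0+0+0+0+0+0+0+1+0+1+0+0+1+1 mod 2 = 0
Syndrome = 0000
s = 0: no error detected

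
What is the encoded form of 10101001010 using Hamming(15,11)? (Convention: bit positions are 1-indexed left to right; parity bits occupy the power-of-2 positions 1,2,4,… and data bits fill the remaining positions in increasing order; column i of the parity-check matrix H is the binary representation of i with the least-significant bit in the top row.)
Codeword c = d · G (mod 2), d = 10101001010:
  c[0] = d·G[:,0] = (10101001010)·(11011010101) mod 2 = 1+0+0+0+1+0+0+0+0+0+0 mod 2 = 0
  c[1] = d·G[:,1] = (10101001010)·(10110110011) mod 2 = 1+0+1+0+0+0+0+0+0+1+0 mod 2 = 1
  c[2] = d·G[:,2] = (10101001010)·(10000000000) mod 2 = 1+0+0+0+0+0+0+0+0+0+0 mod 2 = 1
  c[3] = d·G[:,3] = (10101001010)·(01110001111) mod 2 = 0+0+1+0+0+0+0+1+0+1+0 mod 2 = 1
  c[4] = d·G[:,4] = (10101001010)·(01000000000) mod 2 = 0+0+0+0+0+0+0+0+0+0+0 mod 2 = 0
  c[5] = d·G[:,5] = (10101001010)·(00100000000) mod 2 = 0+0+1+0+0+0+0+0+0+0+0 mod 2 = 1
  c[6] = d·G[:,6] = (10101001010)·(00010000000) mod 2 = 0+0+0+0+0+0+0+0+0+0+0 mod 2 = 0
  c[7] = d·G[:,7] = (10101001010)·(00001111111) mod 2 = 0+0+0+0+1+0+0+1+0+1+0 mod 2 = 1
  c[8] = d·G[:,8] = (10101001010)·(00001000000) mod 2 = 0+0+0+0+1+0+0+0+0+0+0 mod 2 = 1
  c[9] = d·G[:,9] = (10101001010)·(00000100000) mod 2 = 0+0+0+0+0+0+0+0+0+0+0 mod 2 = 0
  c[10] = d·G[:,10] = (10101001010)·(00000010000) mod 2 = 0+0+0+0+0+0+0+0+0+0+0 mod 2 = 0
  c[11] = d·G[:,11] = (10101001010)·(00000001000) mod 2 = 0+0+0+0+0+0+0+1+0+0+0 mod 2 = 1
  c[12] = d·G[:,12] = (10101001010)·(00000000100) mod 2 = 0+0+0+0+0+0+0+0+0+0+0 mod 2 = 0
  c[13] = d·G[:,13] = (10101001010)·(00000000010) mod 2 = 0+0+0+0+0+0+0+0+0+1+0 mod 2 = 1
  c[14] = d·G[:,14] = (10101001010)·(00000000001) mod 2 = 0+0+0+0+0+0+0+0+0+0+0 mod 2 = 0
Codeword = 011101011001010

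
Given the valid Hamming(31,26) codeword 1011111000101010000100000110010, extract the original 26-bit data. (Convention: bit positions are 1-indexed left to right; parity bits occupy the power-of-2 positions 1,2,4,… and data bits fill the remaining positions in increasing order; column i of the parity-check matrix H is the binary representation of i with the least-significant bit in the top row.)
Parity bits occupy power-of-2 positions; data bits are at positions {3,5,6,7,9,10,11,12,13,14,15,17,18,19,20,21,22,23,24,25,26,27,28,29,30,31} (1-indexed).
Extract: c[3]=1 c[5]=1 c[6]=1 c[7]=1 c[9]=0 c[10]=0 c[11]=1 c[12]=0 c[13]=1 c[14]=0 c[15]=1 c[17]=0 c[18]=0 c[19]=0 c[20]=1 c[21]=0 c[22]=0 c[23]=0 c[24]=0 c[25]=0 c[26]=1 c[27]=1 c[28]=0 c[29]=0 c[30]=1 c[31]=0
Data = 11110010101000100000110010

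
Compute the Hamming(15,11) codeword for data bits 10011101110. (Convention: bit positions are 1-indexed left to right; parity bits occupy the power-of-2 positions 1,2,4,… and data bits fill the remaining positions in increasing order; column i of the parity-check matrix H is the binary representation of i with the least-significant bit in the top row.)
Codeword c = d · G (mod 2), d = 10011101110:
  c[0] = d·G[:,0] = (10011101110)·(11011010101) mod 2 = 1+0+0+1+1+0+0+0+1+0+0 mod 2 = 0
  c[1] = d·G[:,1] = (10011101110)·(10110110011) mod 2 = 1+0+0+1+0+1+0+0+0+1+0 mod 2 = 0
  c[2] = d·G[:,2] = (10011101110)·(10000000000) mod 2 = 1+0+0+0+0+0+0+0+0+0+0 mod 2 = 1
  c[3] = d·G[:,3] = (10011101110)·(01110001111) mod 2 = 0+0+0+1+0+0+0+1+1+1+0 mod 2 = 0
  c[4] = d·G[:,4] = (10011101110)·(01000000000) mod 2 = 0+0+0+0+0+0+0+0+0+0+0 mod 2 = 0
  c[5] = d·G[:,5] = (10011101110)·(00100000000) mod 2 = 0+0+0+0+0+0+0+0+0+0+0 mod 2 = 0
  c[6] = d·G[:,6] = (10011101110)·(00010000000) mod 2 = 0+0+0+1+0+0+0+0+0+0+0 mod 2 = 1
  c[7] = d·G[:,7] = (10011101110)·(00001111111) mod 2 = 0+0+0+0+1+1+0+1+1+1+0 mod 2 = 1
  c[8] = d·G[:,8] = (10011101110)·(00001000000) mod 2 = 0+0+0+0+1+0+0+0+0+0+0 mod 2 = 1
  c[9] = d·G[:,9] = (10011101110)·(00000100000) mod 2 = 0+0+0+0+0+1+0+0+0+0+0 mod 2 = 1
  c[10] = d·G[:,10] = (10011101110)·(00000010000) mod 2 = 0+0+0+0+0+0+0+0+0+0+0 mod 2 = 0
  c[11] = d·G[:,11] = (10011101110)·(00000001000) mod 2 = 0+0+0+0+0+0+0+1+0+0+0 mod 2 = 1
  c[12] = d·G[:,12] = (10011101110)·(00000000100) mod 2 = 0+0+0+0+0+0+0+0+1+0+0 mod 2 = 1
  c[13] = d·G[:,13] = (10011101110)·(00000000010) mod 2 = 0+0+0+0+0+0+0+0+0+1+0 mod 2 = 1
  c[14] = d·G[:,14] = (10011101110)·(00000000001) mod 2 = 0+0+0+0+0+0+0+0+0+0+0 mod 2 = 0
Codeword = 001000111101110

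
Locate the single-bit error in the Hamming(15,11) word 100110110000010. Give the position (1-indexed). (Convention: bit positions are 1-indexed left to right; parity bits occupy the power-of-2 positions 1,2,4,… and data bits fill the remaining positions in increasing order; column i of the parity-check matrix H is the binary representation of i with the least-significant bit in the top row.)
Syndrome s = H · r^T (mod 2), r = 100110110000010:
  s[0] = (101010101010101)·(100110110000010) mod 2 = 1+0+0+0+1+0+1+0+0+0+0+0+0+0+0 mod 2 = 1
  s[1] = (011001100110011)·(100110110000010) mod 2 = 0+0+0+0+0+0+1+0+0+0+0+0+0+1+0 mod 2 = 0
  s[2] = (000111100001111)·(100110110000010) mod 2 = 0+0+0+1+1+0+1+0+0+0+0+0+0+1+0 mod 2 = 0
  s[3] = (000000011111111)·(100110110000010) mod 2 = 0+0+0+0+0+0+0+1+0+0+0+0+0+1+0 mod 2 = 0
Syndrome = 1000
Column i of H is the binary representation of i, so the syndrome is the binary index of the flipped bit.
Read s = 1000 with s[0] as LSB: 1·2^0 + 0·2^1 + 0·2^2 + 0·2^3 = 1.
Error is at bit position 1.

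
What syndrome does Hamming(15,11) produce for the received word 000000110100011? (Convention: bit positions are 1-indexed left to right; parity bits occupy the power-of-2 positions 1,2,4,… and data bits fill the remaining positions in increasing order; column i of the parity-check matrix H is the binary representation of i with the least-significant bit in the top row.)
Syndrome s = H · r^T (mod 2), r = 000000110100011:
  s[0] = (101010101010101)·(000000110100011) mod 2 = 0+0+0+0+0+0+1+0+0+0+0+0+0+0+1 mod 2 = 0
  s[1] = (011001100110011)·(000000110100011) mod 2 = 0+0+0+0+0+0+1+0+0+1+0+0+0+1+1 mod 2 = 0
  s[2] = (000111100001111)·(000000110100011) mod 2 = 0+0+0+0+0+0+1+0+0+0+0+0+0+1+1 mod 2 = 1
  s[3] = (000000011111111)·(000000110100011) mod 2 = 0+0+0+0+0+0+0+1+0+1+0+0+0+1+1 mod 2 = 0
Syndrome = 0010
Non-zero syndrome: error at position 4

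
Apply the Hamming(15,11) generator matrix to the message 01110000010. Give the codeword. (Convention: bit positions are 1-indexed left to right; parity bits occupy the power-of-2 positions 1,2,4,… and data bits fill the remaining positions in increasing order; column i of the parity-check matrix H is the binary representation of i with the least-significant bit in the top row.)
Codeword c = d · G (mod 2), d = 01110000010:
  c[0] = d·G[:,0] = (01110000010)·(11011010101) mod 2 = 0+1+0+1+0+0+0+0+0+0+0 mod 2 = 0
  c[1] = d·G[:,1] = (01110000010)·(10110110011) mod 2 = 0+0+1+1+0+0+0+0+0+1+0 mod 2 = 1
  c[2] = d·G[:,2] = (01110000010)·(10000000000) mod 2 = 0+0+0+0+0+0+0+0+0+0+0 mod 2 = 0
  c[3] = d·G[:,3] = (01110000010)·(01110001111) mod 2 = 0+1+1+1+0+0+0+0+0+1+0 mod 2 = 0
  c[4] = d·G[:,4] = (01110000010)·(01000000000) mod 2 = 0+1+0+0+0+0+0+0+0+0+0 mod 2 = 1
  c[5] = d·G[:,5] = (01110000010)·(00100000000) mod 2 = 0+0+1+0+0+0+0+0+0+0+0 mod 2 = 1
  c[6] = d·G[:,6] = (01110000010)·(00010000000) mod 2 = 0+0+0+1+0+0+0+0+0+0+0 mod 2 = 1
  c[7] = d·G[:,7] = (01110000010)·(00001111111) mod 2 = 0+0+0+0+0+0+0+0+0+1+0 mod 2 = 1
  c[8] = d·G[:,8] = (01110000010)·(00001000000) mod 2 = 0+0+0+0+0+0+0+0+0+0+0 mod 2 = 0
  c[9] = d·G[:,9] = (01110000010)·(00000100000) mod 2 = 0+0+0+0+0+0+0+0+0+0+0 mod 2 = 0
  c[10] = d·G[:,10] = (01110000010)·(00000010000) mod 2 = 0+0+0+0+0+0+0+0+0+0+0 mod 2 = 0
  c[11] = d·G[:,11] = (01110000010)·(00000001000) mod 2 = 0+0+0+0+0+0+0+0+0+0+0 mod 2 = 0
  c[12] = d·G[:,12] = (01110000010)·(00000000100) mod 2 = 0+0+0+0+0+0+0+0+0+0+0 mod 2 = 0
  c[13] = d·G[:,13] = (01110000010)·(00000000010) mod 2 = 0+0+0+0+0+0+0+0+0+1+0 mod 2 = 1
  c[14] = d·G[:,14] = (01110000010)·(00000000001) mod 2 = 0+0+0+0+0+0+0+0+0+0+0 mod 2 = 0
Codeword = 010011110000010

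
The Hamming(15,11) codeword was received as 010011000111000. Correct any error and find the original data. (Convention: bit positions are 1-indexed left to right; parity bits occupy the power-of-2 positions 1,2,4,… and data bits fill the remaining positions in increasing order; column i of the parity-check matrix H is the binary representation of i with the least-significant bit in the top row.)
Syndrome s = H · r^T (mod 2), r = 010011000111000:
  s[0] = (101010101010101)·(010011000111000) mod 2 = 0+0+0+0+1+0+0+0+0+0+1+0+0+0+0 mod 2 = 0
  s[1] = (011001100110011)·(010011000111000) mod 2 = 0+1+0+0+0+1+0+0+0+1+1+0+0+0+0 mod 2 = 0
  s[2] = (000111100001111)·(010011000111000) mod 2 = 0+0+0+0+1+1+0+0+0+0+0+1+0+0+0 mod 2 = 1
  s[3] = (000000011111111)·(010011000111000) mod 2 = 0+0+0+0+0+0+0+0+0+1+1+1+0+0+0 mod 2 = 1
Syndrome = 0011
Column 12 of H equals this syndrome → error at bit 12 (1-indexed).
Flip bit 12: 010011000111000 → 010011000110000
Extract data bits at positions {3,5,6,7,9,10,11,12,13,14,15}: 01100110000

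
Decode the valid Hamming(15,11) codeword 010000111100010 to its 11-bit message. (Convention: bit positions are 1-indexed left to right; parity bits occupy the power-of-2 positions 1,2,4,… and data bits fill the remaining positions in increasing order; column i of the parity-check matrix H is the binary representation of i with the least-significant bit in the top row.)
Parity bits occupy power-of-2 positions; data bits are at positions {3,5,6,7,9,10,11,12,13,14,15} (1-indexed).
Extract: c[3]=0 c[5]=0 c[6]=0 c[7]=1 c[9]=1 c[10]=1 c[11]=0 c[12]=0 c[13]=0 c[14]=1 c[15]=0
Data = 00011100010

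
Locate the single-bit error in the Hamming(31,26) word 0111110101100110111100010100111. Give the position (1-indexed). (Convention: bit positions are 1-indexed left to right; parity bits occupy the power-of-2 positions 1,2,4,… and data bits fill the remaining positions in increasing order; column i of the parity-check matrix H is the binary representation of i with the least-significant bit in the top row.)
Syndrome s = H · r^T (mod 2), r = 0111110101100110111100010100111:
  s[0] = (1010101010101010101010101010101)·(0111110101100110111100010100111) mod 2 = 0+0+1+0+1+0+0+0+0+0+1+0+0+0+1+0+1+0+1+0+0+0+0+0+0+0+0+0+1+0+1 mod 2 = 0
  s[1] = (0110011001100110011001100110011)·(0111110101100110111100010100111) mod 2 = 0+1+1+0+0+1+0+0+0+1+1+0+0+1+1+0+0+1+1+0+0+0+0+0+0+1+0+0+0+1+1 mod 2 = 0
  s[2] = (0001111000011110000111100001111)·(0111110101100110111100010100111) mod 2 = 0+0+0+1+1+1+0+0+0+0+0+0+0+1+1+0+0+0+0+1+0+0+0+0+0+0+0+0+1+1+1 mod 2 = 1
  s[3] = (0000000111111110000000011111111)·(0111110101100110111100010100111) mod 2 = 0+0+0+0+0+0+0+1+0+1+1+0+0+1+1+0+0+0+0+0+0+0+0+1+0+1+0+0+1+1+1 mod 2 = 0
  s[4] = (0000000000000001111111111111111)·(0111110101100110111100010100111) mod 2 = 0+0+0+0+0+0+0+0+0+0+0+0+0+0+0+0+1+1+1+1+0+0+0+1+0+1+0+0+1+1+1 mod 2 = 1
Syndrome = 00101
Column i of H is the binary representation of i, so the syndrome is the binary index of the flipped bit.
Read s = 00101 with s[0] as LSB: 0·2^0 + 0·2^1 + 1·2^2 + 0·2^3 + 1·2^4 = 20.
Error is at bit position 20.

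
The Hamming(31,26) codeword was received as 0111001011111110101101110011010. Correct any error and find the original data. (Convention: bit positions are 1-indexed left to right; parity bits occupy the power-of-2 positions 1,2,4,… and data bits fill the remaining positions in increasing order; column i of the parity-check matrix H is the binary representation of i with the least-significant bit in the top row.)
Syndrome s = H · r^T (mod 2), r = 0111001011111110101101110011010:
  s[0] = (1010101010101010101010101010101)·(0111001011111110101101110011010) mod 2 = 0+0+1+0+0+0+1+0+1+0+1+0+1+0+1+0+1+0+1+0+0+0+1+0+0+0+1+0+0+0+0 mod 2 = 0
  s[1] = (0110011001100110011001100110011)·(0111001011111110101101110011010) mod 2 = 0+1+1+0+0+0+1+0+0+1+1+0+0+1+1+0+0+0+1+0+0+1+1+0+0+0+1+0+0+1+0 mod 2 = 0
  s[2] = (0001111000011110000111100001111)·(0111001011111110101101110011010) mod 2 = 0+0+0+1+0+0+1+0+0+0+0+1+1+1+1+0+0+0+0+1+0+1+1+0+0+0+0+1+0+1+0 mod 2 = 1
  s[3] = (0000000111111110000000011111111)·(0111001011111110101101110011010) mod 2 = 0+0+0+0+0+0+0+0+1+1+1+1+1+1+1+0+0+0+0+0+0+0+0+1+0+0+1+1+0+1+0 mod 2 = 1
  s[4] = (0000000000000001111111111111111)·(0111001011111110101101110011010) mod 2 = 0+0+0+0+0+0+0+0+0+0+0+0+0+0+0+0+1+0+1+1+0+1+1+1+0+0+1+1+0+1+0 mod 2 = 1
Syndrome = 00111
Column 28 of H equals this syndrome → error at bit 28 (1-indexed).
Flip bit 28: 0111001011111110101101110011010 → 0111001011111110101101110010010
Extract data bits at positions {3,5,6,7,9,10,11,12,13,14,15,17,18,19,20,21,22,23,24,25,26,27,28,29,30,31}: 10011111111101101110010010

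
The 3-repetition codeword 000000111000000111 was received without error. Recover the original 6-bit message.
Split into 3-bit blocks: 000 000 111 000 000 111
Data = 001001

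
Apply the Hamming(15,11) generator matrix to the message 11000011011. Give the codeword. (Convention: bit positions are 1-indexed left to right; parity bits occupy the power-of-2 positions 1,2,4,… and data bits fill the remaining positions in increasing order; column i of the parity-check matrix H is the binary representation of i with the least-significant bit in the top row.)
Codeword c = d · G (mod 2), d = 11000011011:
  c[0] = d·G[:,0] = (11000011011)·(11011010101) mod 2 = 1+1+0+0+0+0+1+0+0+0+1 mod 2 = 0
  c[1] = d·G[:,1] = (11000011011)·(10110110011) mod 2 = 1+0+0+0+0+0+1+0+0+1+1 mod 2 = 0
  c[2] = d·G[:,2] = (11000011011)·(10000000000) mod 2 = 1+0+0+0+0+0+0+0+0+0+0 mod 2 = 1
  c[3] = d·G[:,3] = (11000011011)·(01110001111) mod 2 = 0+1+0+0+0+0+0+1+0+1+1 mod 2 = 0
  c[4] = d·G[:,4] = (11000011011)·(01000000000) mod 2 = 0+1+0+0+0+0+0+0+0+0+0 mod 2 = 1
  c[5] = d·G[:,5] = (11000011011)·(00100000000) mod 2 = 0+0+0+0+0+0+0+0+0+0+0 mod 2 = 0
  c[6] = d·G[:,6] = (11000011011)·(00010000000) mod 2 = 0+0+0+0+0+0+0+0+0+0+0 mod 2 = 0
  c[7] = d·G[:,7] = (11000011011)·(00001111111) mod 2 = 0+0+0+0+0+0+1+1+0+1+1 mod 2 = 0
  c[8] = d·G[:,8] = (11000011011)·(00001000000) mod 2 = 0+0+0+0+0+0+0+0+0+0+0 mod 2 = 0
  c[9] = d·G[:,9] = (11000011011)·(00000100000) mod 2 = 0+0+0+0+0+0+0+0+0+0+0 mod 2 = 0
  c[10] = d·G[:,10] = (11000011011)·(00000010000) mod 2 = 0+0+0+0+0+0+1+0+0+0+0 mod 2 = 1
  c[11] = d·G[:,11] = (11000011011)·(00000001000) mod 2 = 0+0+0+0+0+0+0+1+0+0+0 mod 2 = 1
  c[12] = d·G[:,12] = (11000011011)·(00000000100) mod 2 = 0+0+0+0+0+0+0+0+0+0+0 mod 2 = 0
  c[13] = d·G[:,13] = (11000011011)·(00000000010) mod 2 = 0+0+0+0+0+0+0+0+0+1+0 mod 2 = 1
  c[14] = d·G[:,14] = (11000011011)·(00000000001) mod 2 = 0+0+0+0+0+0+0+0+0+0+1 mod 2 = 1
Codeword = 001010000011011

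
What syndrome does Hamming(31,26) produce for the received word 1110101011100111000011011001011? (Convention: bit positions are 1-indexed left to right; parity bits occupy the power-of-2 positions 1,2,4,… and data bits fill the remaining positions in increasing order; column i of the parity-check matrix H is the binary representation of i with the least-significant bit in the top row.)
Syndrome s = H · r^T (mod 2), r = 1110101011100111000011011001011:
  s[0] = (1010101010101010101010101010101)·(1110101011100111000011011001011) mod 2 = 1+0+1+0+1+0+1+0+1+0+1+0+0+0+1+0+0+0+0+0+1+0+0+0+1+0+0+0+0+0+1 mod 2 = 0
  s[1] = (0110011001100110011001100110011)·(1110101011100111000011011001011) mod 2 = 0+1+1+0+0+0+1+0+0+1+1+0+0+1+1+0+0+0+0+0+0+1+0+0+0+0+0+0+0+1+1 mod 2 = 0
  s[2] = (0001111000011110000111100001111)·(1110101011100111000011011001011) mod 2 = 0+0+0+0+1+0+1+0+0+0+0+0+0+1+1+0+0+0+0+0+1+1+0+0+0+0+0+1+0+1+1 mod 2 = 1
  s[3] = (0000000111111110000000011111111)·(1110101011100111000011011001011) mod 2 = 0+0+0+0+0+0+0+0+1+1+1+0+0+1+1+0+0+0+0+0+0+0+0+1+1+0+0+1+0+1+1 mod 2 = 0
  s[4] = (0000000000000001111111111111111)·(1110101011100111000011011001011) mod 2 = 0+0+0+0+0+0+0+0+0+0+0+0+0+0+0+1+0+0+0+0+1+1+0+1+1+0+0+1+0+1+1 mod 2 = 0
Syndrome = 00100
Non-zero syndrome: error at position 4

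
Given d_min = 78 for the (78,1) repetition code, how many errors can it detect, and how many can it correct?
Detection only: up to d_min − 1 = 77 errors.
Correction: up to ⌊(d_min − 1)/2⌋ = ⌊77/2⌋ = 38 errors.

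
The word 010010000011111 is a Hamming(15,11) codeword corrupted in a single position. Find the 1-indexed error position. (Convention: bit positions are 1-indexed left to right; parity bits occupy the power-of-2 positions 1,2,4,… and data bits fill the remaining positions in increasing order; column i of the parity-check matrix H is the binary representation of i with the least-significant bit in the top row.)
Syndrome s = H · r^T (mod 2), r = 010010000011111:
  s[0] = (101010101010101)·(010010000011111) mod 2 = 0+0+0+0+1+0+0+0+0+0+1+0+1+0+1 mod 2 = 0
  s[1] = (011001100110011)·(010010000011111) mod 2 = 0+1+0+0+0+0+0+0+0+0+1+0+0+1+1 mod 2 = 0
  s[2] = (000111100001111)·(010010000011111) mod 2 = 0+0+0+0+1+0+0+0+0+0+0+1+1+1+1 mod 2 = 1
  s[3] = (000000011111111)·(010010000011111) mod 2 = 0+0+0+0+0+0+0+0+0+0+1+1+1+1+1 mod 2 = 1
Syndrome = 0011
Column i of H is the binary representation of i, so the syndrome is the binary index of the flipped bit.
Read s = 0011 with s[0] as LSB: 0·2^0 + 0·2^1 + 1·2^2 + 1·2^3 = 12.
Error is at bit position 12.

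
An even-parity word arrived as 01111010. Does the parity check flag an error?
Sum of received bits: 0+1+1+1+1+0+1+0 = 5; 5 mod 2 = 1. Result is 1 ≠ 0 → error detected.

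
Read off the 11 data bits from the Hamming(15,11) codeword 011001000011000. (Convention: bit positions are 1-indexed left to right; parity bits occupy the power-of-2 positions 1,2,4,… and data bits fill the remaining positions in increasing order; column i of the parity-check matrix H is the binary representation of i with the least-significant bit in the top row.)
Parity bits occupy power-of-2 positions; data bits are at positions {3,5,6,7,9,10,11,12,13,14,15} (1-indexed).
Extract: c[3]=1 c[5]=0 c[6]=1 c[7]=0 c[9]=0 c[10]=0 c[11]=1 c[12]=1 c[13]=0 c[14]=0 c[15]=0
Data = 10100011000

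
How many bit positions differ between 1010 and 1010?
XOR = 0000, count of 1s = 0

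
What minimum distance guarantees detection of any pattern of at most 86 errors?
Detecting e errors requires d_min ≥ e + 1 = 86 + 1 = 87.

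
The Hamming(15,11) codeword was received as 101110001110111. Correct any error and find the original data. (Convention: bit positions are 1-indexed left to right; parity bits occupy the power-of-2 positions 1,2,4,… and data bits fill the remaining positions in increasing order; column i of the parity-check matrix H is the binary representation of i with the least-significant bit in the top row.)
Syndrome s = H · r^T (mod 2), r = 101110001110111:
  s[0] = (101010101010101)·(101110001110111) mod 2 = 1+0+1+0+1+0+0+0+1+0+1+0+1+0+1 mod 2 = 1
  s[1] = (011001100110011)·(101110001110111) mod 2 = 0+0+1+0+0+0+0+0+0+1+1+0+0+1+1 mod 2 = 1
  s[2] = (000111100001111)·(101110001110111) mod 2 = 0+0+0+1+1+0+0+0+0+0+0+0+1+1+1 mod 2 = 1
  s[3] = (000000011111111)·(101110001110111) mod 2 = 0+0+0+0+0+0+0+0+1+1+1+0+1+1+1 mod 2 = 0
Syndrome = 1110
Column 7 of H equals this syndrome → error at bit 7 (1-indexed).
Flip bit 7: 101110001110111 → 101110101110111
Extract data bits at positions {3,5,6,7,9,10,11,12,13,14,15}: 11011110111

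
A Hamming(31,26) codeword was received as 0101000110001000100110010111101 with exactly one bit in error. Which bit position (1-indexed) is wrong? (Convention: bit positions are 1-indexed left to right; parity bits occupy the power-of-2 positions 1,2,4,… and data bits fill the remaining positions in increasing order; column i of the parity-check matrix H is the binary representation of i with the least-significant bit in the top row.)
Syndrome s = H · r^T (mod 2), r = 0101000110001000100110010111101:
  s[0] = (1010101010101010101010101010101)·(0101000110001000100110010111101) mod 2 = 0+0+0+0+0+0+0+0+1+0+0+0+1+0+0+0+1+0+0+0+1+0+0+0+0+0+1+0+1+0+1 mod 2 = 1
  s[1] = (0110011001100110011001100110011)·(0101000110001000100110010111101) mod 2 = 0+1+0+0+0+0+0+0+0+0+0+0+0+0+0+0+0+0+0+0+0+0+0+0+0+1+1+0+0+0+1 mod 2 = 0
  s[2] = (0001111000011110000111100001111)·(0101000110001000100110010111101) mod 2 = 0+0+0+1+0+0+0+0+0+0+0+0+1+0+0+0+0+0+0+1+1+0+0+0+0+0+0+1+1+0+1 mod 2 = 1
  s[3] = (0000000111111110000000011111111)·(0101000110001000100110010111101) mod 2 = 0+0+0+0+0+0+0+1+1+0+0+0+1+0+0+0+0+0+0+0+0+0+0+1+0+1+1+1+1+0+1 mod 2 = 1
  s[4] = (0000000000000001111111111111111)·(0101000110001000100110010111101) mod 2 = 0+0+0+0+0+0+0+0+0+0+0+0+0+0+0+0+1+0+0+1+1+0+0+1+0+1+1+1+1+0+1 mod 2 = 1
Syndrome = 10111
Column i of H is the binary representation of i, so the syndrome is the binary index of the flipped bit.
Read s = 10111 with s[0] as LSB: 1·2^0 + 0·2^1 + 1·2^2 + 1·2^3 + 1·2^4 = 29.
Error is at bit position 29.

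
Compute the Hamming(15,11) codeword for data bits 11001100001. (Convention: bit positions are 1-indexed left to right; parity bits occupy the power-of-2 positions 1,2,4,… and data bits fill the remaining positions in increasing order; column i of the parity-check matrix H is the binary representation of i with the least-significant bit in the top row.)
Codeword c = d · G (mod 2), d = 11001100001:
  c[0] = d·G[:,0] = (11001100001)·(11011010101) mod 2 = 1+1+0+0+1+0+0+0+0+0+1 mod 2 = 0
  c[1] = d·G[:,1] = (11001100001)·(10110110011) mod 2 = 1+0+0+0+0+1+0+0+0+0+1 mod 2 = 1
  c[2] = d·G[:,2] = (11001100001)·(10000000000) mod 2 = 1+0+0+0+0+0+0+0+0+0+0 mod 2 = 1
  c[3] = d·G[:,3] = (11001100001)·(01110001111) mod 2 = 0+1+0+0+0+0+0+0+0+0+1 mod 2 = 0
  c[4] = d·G[:,4] = (11001100001)·(01000000000) mod 2 = 0+1+0+0+0+0+0+0+0+0+0 mod 2 = 1
  c[5] = d·G[:,5] = (11001100001)·(00100000000) mod 2 = 0+0+0+0+0+0+0+0+0+0+0 mod 2 = 0
  c[6] = d·G[:,6] = (11001100001)·(00010000000) mod 2 = 0+0+0+0+0+0+0+0+0+0+0 mod 2 = 0
  c[7] = d·G[:,7] = (11001100001)·(00001111111) mod 2 = 0+0+0+0+1+1+0+0+0+0+1 mod 2 = 1
  c[8] = d·G[:,8] = (11001100001)·(00001000000) mod 2 = 0+0+0+0+1+0+0+0+0+0+0 mod 2 = 1
  c[9] = d·G[:,9] = (11001100001)·(00000100000) mod 2 = 0+0+0+0+0+1+0+0+0+0+0 mod 2 = 1
  c[10] = d·G[:,10] = (11001100001)·(00000010000) mod 2 = 0+0+0+0+0+0+0+0+0+0+0 mod 2 = 0
  c[11] = d·G[:,11] = (11001100001)·(00000001000) mod 2 = 0+0+0+0+0+0+0+0+0+0+0 mod 2 = 0
  c[12] = d·G[:,12] = (11001100001)·(00000000100) mod 2 = 0+0+0+0+0+0+0+0+0+0+0 mod 2 = 0
  c[13] = d·G[:,13] = (11001100001)·(00000000010) mod 2 = 0+0+0+0+0+0+0+0+0+0+0 mod 2 = 0
  c[14] = d·G[:,14] = (11001100001)·(00000000001) mod 2 = 0+0+0+0+0+0+0+0+0+0+1 mod 2 = 1
Codeword = 011010011100001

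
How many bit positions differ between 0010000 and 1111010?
XOR = 1101010, count of 1s = 4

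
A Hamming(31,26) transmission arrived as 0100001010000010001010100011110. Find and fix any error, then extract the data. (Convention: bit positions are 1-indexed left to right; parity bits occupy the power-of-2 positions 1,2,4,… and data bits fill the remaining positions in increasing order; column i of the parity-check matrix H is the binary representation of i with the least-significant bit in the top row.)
Syndrome s = H · r^T (mod 2), r = 0100001010000010001010100011110:
  s[0] = (1010101010101010101010101010101)·(0100001010000010001010100011110) mod 2 = 0+0+0+0+0+0+1+0+1+0+0+0+0+0+1+0+0+0+1+0+1+0+1+0+0+0+1+0+1+0+0 mod 2 = 0
  s[1] = (0110011001100110011001100110011)·(0100001010000010001010100011110) mod 2 = 0+1+0+0+0+0+1+0+0+0+0+0+0+0+1+0+0+0+1+0+0+0+1+0+0+0+1+0+0+1+0 mod 2 = 1
  s[2] = (0001111000011110000111100001111)·(0100001010000010001010100011110) mod 2 = 0+0+0+0+0+0+1+0+0+0+0+0+0+0+1+0+0+0+0+0+1+0+1+0+0+0+0+1+1+1+0 mod 2 = 1
  s[3] = (0000000111111110000000011111111)·(0100001010000010001010100011110) mod 2 = 0+0+0+0+0+0+0+0+1+0+0+0+0+0+1+0+0+0+0+0+0+0+0+0+0+0+1+1+1+1+0 mod 2 = 0
  s[4] = (0000000000000001111111111111111)·(0100001010000010001010100011110) mod 2 = 0+0+0+0+0+0+0+0+0+0+0+0+0+0+0+0+0+0+1+0+1+0+1+0+0+0+1+1+1+1+0 mod 2 = 1
Syndrome = 01101
Column 22 of H equals this syndrome → error at bit 22 (1-indexed).
Flip bit 22: 0100001010000010001010100011110 → 0100001010000010001011100011110
Extract data bits at positions {3,5,6,7,9,10,11,12,13,14,15,17,18,19,20,21,22,23,24,25,26,27,28,29,30,31}: 00011000001001011100011110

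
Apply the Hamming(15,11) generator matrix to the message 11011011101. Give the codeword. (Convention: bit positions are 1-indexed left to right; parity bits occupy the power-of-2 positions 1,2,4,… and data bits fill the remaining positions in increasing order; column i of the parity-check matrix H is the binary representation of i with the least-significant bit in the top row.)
Codeword c = d · G (mod 2), d = 11011011101:
  c[0] = d·G[:,0] = (11011011101)·(11011010101) mod 2 = 1+1+0+1+1+0+1+0+1+0+1 mod 2 = 1
  c[1] = d·G[:,1] = (11011011101)·(10110110011) mod 2 = 1+0+0+1+0+0+1+0+0+0+1 mod 2 = 0
  c[2] = d·G[:,2] = (11011011101)·(10000000000) mod 2 = 1+0+0+0+0+0+0+0+0+0+0 mod 2 = 1
  c[3] = d·G[:,3] = (11011011101)·(01110001111) mod 2 = 0+1+0+1+0+0+0+1+1+0+1 mod 2 = 1
  c[4] = d·G[:,4] = (11011011101)·(01000000000) mod 2 = 0+1+0+0+0+0+0+0+0+0+0 mod 2 = 1
  c[5] = d·G[:,5] = (11011011101)·(00100000000) mod 2 = 0+0+0+0+0+0+0+0+0+0+0 mod 2 = 0
  c[6] = d·G[:,6] = (11011011101)·(00010000000) mod 2 = 0+0+0+1+0+0+0+0+0+0+0 mod 2 = 1
  c[7] = d·G[:,7] = (11011011101)·(00001111111) mod 2 = 0+0+0+0+1+0+1+1+1+0+1 mod 2 = 1
  c[8] = d·G[:,8] = (11011011101)·(00001000000) mod 2 = 0+0+0+0+1+0+0+0+0+0+0 mod 2 = 1
  c[9] = d·G[:,9] = (11011011101)·(00000100000) mod 2 = 0+0+0+0+0+0+0+0+0+0+0 mod 2 = 0
  c[10] = d·G[:,10] = (11011011101)·(00000010000) mod 2 = 0+0+0+0+0+0+1+0+0+0+0 mod 2 = 1
  c[11] = d·G[:,11] = (11011011101)·(00000001000) mod 2 = 0+0+0+0+0+0+0+1+0+0+0 mod 2 = 1
  c[12] = d·G[:,12] = (11011011101)·(00000000100) mod 2 = 0+0+0+0+0+0+0+0+1+0+0 mod 2 = 1
  c[13] = d·G[:,13] = (11011011101)·(00000000010) mod 2 = 0+0+0+0+0+0+0+0+0+0+0 mod 2 = 0
  c[14] = d·G[:,14] = (11011011101)·(00000000001) mod 2 = 0+0+0+0+0+0+0+0+0+0+1 mod 2 = 1
Codeword = 101110111011101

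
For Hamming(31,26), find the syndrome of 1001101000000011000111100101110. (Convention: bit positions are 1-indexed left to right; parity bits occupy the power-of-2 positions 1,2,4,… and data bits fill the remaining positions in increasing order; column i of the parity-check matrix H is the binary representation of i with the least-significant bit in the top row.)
Syndrome s = H · r^T (mod 2), r = 1001101000000011000111100101110:
  s[0] = (1010101010101010101010101010101)·(1001101000000011000111100101110) mod 2 = 1+0+0+0+1+0+1+0+0+0+0+0+0+0+1+0+0+0+0+0+1+0+1+0+0+0+0+0+1+0+0 mod 2 = 1
  s[1] = (0110011001100110011001100110011)·(1001101000000011000111100101110) mod 2 = 0+0+0+0+0+0+1+0+0+0+0+0+0+0+1+0+0+0+0+0+0+1+1+0+0+1+0+0+0+1+0 mod 2 = 0
  s[2] = (0001111000011110000111100001111)·(1001101000000011000111100101110) mod 2 = 0+0+0+1+1+0+1+0+0+0+0+0+0+0+1+0+0+0+0+1+1+1+1+0+0+0+0+1+1+1+0 mod 2 = 1
  s[3] = (0000000111111110000000011111111)·(1001101000000011000111100101110) mod 2 = 0+0+0+0+0+0+0+0+0+0+0+0+0+0+1+0+0+0+0+0+0+0+0+0+0+1+0+1+1+1+0 mod 2 = 1
  s[4] = (0000000000000001111111111111111)·(1001101000000011000111100101110) mod 2 = 0+0+0+0+0+0+0+0+0+0+0+0+0+0+0+1+0+0+0+1+1+1+1+0+0+1+0+1+1+1+0 mod 2 = 1
Syndrome = 10111
Non-zero syndrome: error at position 29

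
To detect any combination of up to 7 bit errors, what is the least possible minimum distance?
Detecting e errors requires d_min ≥ e + 1 = 7 + 1 = 8.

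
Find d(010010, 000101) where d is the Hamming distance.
XOR = 010111, count of 1s = 4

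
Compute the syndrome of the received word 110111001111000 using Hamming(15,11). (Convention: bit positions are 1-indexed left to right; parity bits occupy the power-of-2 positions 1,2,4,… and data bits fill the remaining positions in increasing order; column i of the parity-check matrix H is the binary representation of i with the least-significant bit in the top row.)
Syndrome s = H · r^T (mod 2), r = 110111001111000:
  s[0] = (101010101010101)·(110111001111000) mod 2 = 1+0+0+0+1+0+0+0+1+0+1+0+0+0+0 mod 2 = 0
  s[1] = (011001100110011)·(110111001111000) mod 2 = 0+1+0+0+0+1+0+0+0+1+1+0+0+0+0 mod 2 = 0
  s[2] = (000111100001111)·(110111001111000) mod 2 = 0+0+0+1+1+1+0+0+0+0+0+1+0+0+0 mod 2 = 0
  s[3] = (000000011111111)·(110111001111000) mod 2 = 0+0+0+0+0+0+0+0+1+1+1+1+0+0+0 mod 2 = 0
Syndrome = 0000
s = 0: no error detected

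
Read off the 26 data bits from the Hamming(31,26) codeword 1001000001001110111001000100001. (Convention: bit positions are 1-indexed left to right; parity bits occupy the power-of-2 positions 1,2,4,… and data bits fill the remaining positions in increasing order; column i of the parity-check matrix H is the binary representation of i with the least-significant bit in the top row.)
Parity bits occupy power-of-2 positions; data bits are at positions {3,5,6,7,9,10,11,12,13,14,15,17,18,19,20,21,22,23,24,25,26,27,28,29,30,31} (1-indexed).
Extract: c[3]=0 c[5]=0 c[6]=0 c[7]=0 c[9]=0 c[10]=1 c[11]=0 c[12]=0 c[13]=1 c[14]=1 c[15]=1 c[17]=1 c[18]=1 c[19]=1 c[20]=0 c[21]=0 c[22]=1 c[23]=0 c[24]=0 c[25]=0 c[26]=1 c[27]=0 c[28]=0 c[29]=0 c[30]=0 c[31]=1
Data = 00000100111111001000100001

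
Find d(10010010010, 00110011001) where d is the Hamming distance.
XOR = 10100001011, count of 1s = 5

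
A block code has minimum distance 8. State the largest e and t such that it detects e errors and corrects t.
(a) Detection requires d_min ≥ e+1, so e ≤ d_min − 1 = 7.
(b) Correction requires d_min ≥ 2t+1, so t ≤ ⌊(d_min − 1)/2⌋ = ⌊7/2⌋ = 3.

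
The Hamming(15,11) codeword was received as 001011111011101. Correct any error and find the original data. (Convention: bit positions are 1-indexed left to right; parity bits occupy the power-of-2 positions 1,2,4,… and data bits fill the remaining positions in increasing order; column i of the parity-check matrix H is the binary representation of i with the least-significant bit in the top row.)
Syndrome s = H · r^T (mod 2), r = 001011111011101:
  s[0] = (101010101010101)·(001011111011101) mod 2 = 0+0+1+0+1+0+1+0+1+0+1+0+1+0+1 mod 2 = 1
  s[1] = (011001100110011)·(001011111011101) mod 2 = 0+0+1+0+0+1+1+0+0+0+1+0+0+0+1 mod 2 = 1
  s[2] = (000111100001111)·(001011111011101) mod 2 = 0+0+0+0+1+1+1+0+0+0+0+1+1+0+1 mod 2 = 0
  s[3] = (000000011111111)·(001011111011101) mod 2 = 0+0+0+0+0+0+0+1+1+0+1+1+1+0+1 mod 2 = 0
Syndrome = 1100
Column 3 of H equals this syndrome → error at bit 3 (1-indexed).
Flip bit 3: 001011111011101 → 000011111011101
Extract data bits at positions {3,5,6,7,9,10,11,12,13,14,15}: 01111011101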